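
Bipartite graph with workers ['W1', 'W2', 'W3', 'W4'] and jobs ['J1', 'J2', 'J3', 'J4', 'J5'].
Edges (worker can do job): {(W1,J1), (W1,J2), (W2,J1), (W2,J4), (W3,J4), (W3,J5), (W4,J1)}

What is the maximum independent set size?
Maximum independent set = 5

By König's theorem:
- Min vertex cover = Max matching = 4
- Max independent set = Total vertices - Min vertex cover
- Max independent set = 9 - 4 = 5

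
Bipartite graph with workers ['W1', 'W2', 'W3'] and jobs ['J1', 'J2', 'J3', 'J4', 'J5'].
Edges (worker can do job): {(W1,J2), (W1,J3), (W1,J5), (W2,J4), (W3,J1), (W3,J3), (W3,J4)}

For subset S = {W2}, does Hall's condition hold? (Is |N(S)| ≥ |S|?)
Yes: |N(S)| = 1, |S| = 1

Subset S = {W2}
Neighbors N(S) = {J4}

|N(S)| = 1, |S| = 1
Hall's condition: |N(S)| ≥ |S| is satisfied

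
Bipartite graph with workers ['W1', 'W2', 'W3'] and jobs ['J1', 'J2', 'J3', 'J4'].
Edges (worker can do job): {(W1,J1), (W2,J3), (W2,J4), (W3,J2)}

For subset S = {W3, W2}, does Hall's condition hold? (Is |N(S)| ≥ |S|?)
Yes: |N(S)| = 3, |S| = 2

Subset S = {W3, W2}
Neighbors N(S) = {J2, J3, J4}

|N(S)| = 3, |S| = 2
Hall's condition: |N(S)| ≥ |S| is satisfied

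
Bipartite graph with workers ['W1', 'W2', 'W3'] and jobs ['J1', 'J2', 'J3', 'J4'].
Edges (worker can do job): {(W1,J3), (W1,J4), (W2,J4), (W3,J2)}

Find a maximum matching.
Matching: {(W1,J3), (W2,J4), (W3,J2)}

Maximum matching (size 3):
  W1 → J3
  W2 → J4
  W3 → J2

Each worker is assigned to at most one job, and each job to at most one worker.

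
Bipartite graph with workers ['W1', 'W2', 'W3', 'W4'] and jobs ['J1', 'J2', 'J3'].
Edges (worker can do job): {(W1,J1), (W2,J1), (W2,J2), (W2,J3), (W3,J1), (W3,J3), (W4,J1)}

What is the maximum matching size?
Maximum matching size = 3

Maximum matching: {(W2,J2), (W3,J3), (W4,J1)}
Size: 3

This assigns 3 workers to 3 distinct jobs.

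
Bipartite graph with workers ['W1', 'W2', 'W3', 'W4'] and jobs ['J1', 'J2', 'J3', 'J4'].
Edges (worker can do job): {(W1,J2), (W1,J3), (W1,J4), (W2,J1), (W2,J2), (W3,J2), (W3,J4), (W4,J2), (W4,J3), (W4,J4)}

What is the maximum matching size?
Maximum matching size = 4

Maximum matching: {(W1,J3), (W2,J1), (W3,J2), (W4,J4)}
Size: 4

This assigns 4 workers to 4 distinct jobs.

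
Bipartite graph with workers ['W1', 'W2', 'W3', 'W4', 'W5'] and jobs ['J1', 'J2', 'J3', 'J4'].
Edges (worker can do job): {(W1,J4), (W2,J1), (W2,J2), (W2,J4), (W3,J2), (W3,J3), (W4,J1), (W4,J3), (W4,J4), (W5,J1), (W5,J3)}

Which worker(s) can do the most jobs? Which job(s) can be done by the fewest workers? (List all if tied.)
Most versatile: W2, W4 (3 jobs); Least covered: J2 (2 workers)

Worker degrees (jobs they can do): W1:1, W2:3, W3:2, W4:3, W5:2
Job degrees (workers who can do it): J1:3, J2:2, J3:3, J4:3

Maximum worker degree is 3, achieved by: W2, W4
Minimum job degree is 2, achieved by: J2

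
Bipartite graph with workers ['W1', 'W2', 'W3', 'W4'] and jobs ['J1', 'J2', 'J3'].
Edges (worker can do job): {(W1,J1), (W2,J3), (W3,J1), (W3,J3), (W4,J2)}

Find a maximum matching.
Matching: {(W1,J1), (W3,J3), (W4,J2)}

Maximum matching (size 3):
  W1 → J1
  W3 → J3
  W4 → J2

Each worker is assigned to at most one job, and each job to at most one worker.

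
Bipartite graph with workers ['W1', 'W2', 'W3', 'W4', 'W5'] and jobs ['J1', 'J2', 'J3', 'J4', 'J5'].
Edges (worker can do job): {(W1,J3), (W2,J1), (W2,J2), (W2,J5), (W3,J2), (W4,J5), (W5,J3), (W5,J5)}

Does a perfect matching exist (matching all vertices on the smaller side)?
No, maximum matching has size 4 < 5

Maximum matching has size 4, need 5 for perfect matching.
Unmatched workers: ['W1']
Unmatched jobs: ['J4']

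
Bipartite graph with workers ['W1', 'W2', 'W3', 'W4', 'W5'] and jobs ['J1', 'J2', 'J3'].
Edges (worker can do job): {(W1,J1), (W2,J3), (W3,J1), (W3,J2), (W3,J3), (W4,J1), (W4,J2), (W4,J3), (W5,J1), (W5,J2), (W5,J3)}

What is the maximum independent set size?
Maximum independent set = 5

By König's theorem:
- Min vertex cover = Max matching = 3
- Max independent set = Total vertices - Min vertex cover
- Max independent set = 8 - 3 = 5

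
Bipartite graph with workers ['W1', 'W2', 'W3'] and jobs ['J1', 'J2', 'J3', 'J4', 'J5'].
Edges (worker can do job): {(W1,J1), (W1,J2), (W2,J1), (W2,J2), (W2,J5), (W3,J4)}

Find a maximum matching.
Matching: {(W1,J2), (W2,J5), (W3,J4)}

Maximum matching (size 3):
  W1 → J2
  W2 → J5
  W3 → J4

Each worker is assigned to at most one job, and each job to at most one worker.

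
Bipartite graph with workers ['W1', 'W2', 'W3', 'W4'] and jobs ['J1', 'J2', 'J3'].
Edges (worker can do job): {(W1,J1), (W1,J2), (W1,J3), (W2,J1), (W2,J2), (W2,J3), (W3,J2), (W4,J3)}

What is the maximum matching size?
Maximum matching size = 3

Maximum matching: {(W1,J1), (W3,J2), (W4,J3)}
Size: 3

This assigns 3 workers to 3 distinct jobs.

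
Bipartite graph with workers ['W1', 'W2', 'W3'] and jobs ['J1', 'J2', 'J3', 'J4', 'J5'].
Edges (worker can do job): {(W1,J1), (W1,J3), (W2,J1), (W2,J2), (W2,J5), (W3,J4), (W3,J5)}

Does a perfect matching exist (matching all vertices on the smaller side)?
Yes, perfect matching exists (size 3)

Perfect matching: {(W1,J3), (W2,J2), (W3,J5)}
All 3 vertices on the smaller side are matched.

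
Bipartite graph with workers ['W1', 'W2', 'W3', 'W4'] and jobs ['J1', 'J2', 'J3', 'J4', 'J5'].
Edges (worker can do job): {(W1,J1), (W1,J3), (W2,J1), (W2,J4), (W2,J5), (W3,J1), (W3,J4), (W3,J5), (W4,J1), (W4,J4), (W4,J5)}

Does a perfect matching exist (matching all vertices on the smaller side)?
Yes, perfect matching exists (size 4)

Perfect matching: {(W1,J3), (W2,J5), (W3,J4), (W4,J1)}
All 4 vertices on the smaller side are matched.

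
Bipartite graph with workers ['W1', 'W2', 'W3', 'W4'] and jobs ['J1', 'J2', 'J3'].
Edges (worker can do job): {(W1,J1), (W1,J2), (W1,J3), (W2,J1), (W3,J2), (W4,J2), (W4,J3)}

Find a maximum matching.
Matching: {(W1,J3), (W2,J1), (W4,J2)}

Maximum matching (size 3):
  W1 → J3
  W2 → J1
  W4 → J2

Each worker is assigned to at most one job, and each job to at most one worker.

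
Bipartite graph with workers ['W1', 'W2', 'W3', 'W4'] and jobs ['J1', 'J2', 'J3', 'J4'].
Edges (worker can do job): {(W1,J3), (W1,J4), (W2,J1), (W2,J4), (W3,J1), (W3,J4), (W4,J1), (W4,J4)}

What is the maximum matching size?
Maximum matching size = 3

Maximum matching: {(W1,J3), (W3,J1), (W4,J4)}
Size: 3

This assigns 3 workers to 3 distinct jobs.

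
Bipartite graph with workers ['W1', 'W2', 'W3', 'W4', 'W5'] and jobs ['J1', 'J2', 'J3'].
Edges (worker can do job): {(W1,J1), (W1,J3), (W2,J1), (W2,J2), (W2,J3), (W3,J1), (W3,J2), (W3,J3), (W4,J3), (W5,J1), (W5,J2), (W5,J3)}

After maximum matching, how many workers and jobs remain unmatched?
Unmatched: 2 workers, 0 jobs

Maximum matching size: 3
Workers: 5 total, 3 matched, 2 unmatched
Jobs: 3 total, 3 matched, 0 unmatched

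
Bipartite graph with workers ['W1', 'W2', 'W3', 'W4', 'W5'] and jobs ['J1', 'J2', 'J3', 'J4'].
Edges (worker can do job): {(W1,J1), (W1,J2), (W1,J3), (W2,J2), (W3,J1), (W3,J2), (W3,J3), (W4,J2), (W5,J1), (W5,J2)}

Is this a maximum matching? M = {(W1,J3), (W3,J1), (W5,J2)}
Yes, size 3 is maximum

Proposed matching has size 3.
Maximum matching size for this graph: 3.

This is a maximum matching.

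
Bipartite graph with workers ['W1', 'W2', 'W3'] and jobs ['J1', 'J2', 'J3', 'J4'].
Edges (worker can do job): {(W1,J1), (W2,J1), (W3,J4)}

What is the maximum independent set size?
Maximum independent set = 5

By König's theorem:
- Min vertex cover = Max matching = 2
- Max independent set = Total vertices - Min vertex cover
- Max independent set = 7 - 2 = 5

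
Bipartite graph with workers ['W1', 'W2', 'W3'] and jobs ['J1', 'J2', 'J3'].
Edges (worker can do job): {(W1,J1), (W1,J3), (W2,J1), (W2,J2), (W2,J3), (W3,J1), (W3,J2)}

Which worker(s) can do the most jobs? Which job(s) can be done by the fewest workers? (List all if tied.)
Most versatile: W2 (3 jobs); Least covered: J2, J3 (2 workers)

Worker degrees (jobs they can do): W1:2, W2:3, W3:2
Job degrees (workers who can do it): J1:3, J2:2, J3:2

Maximum worker degree is 3, achieved by: W2
Minimum job degree is 2, achieved by: J2, J3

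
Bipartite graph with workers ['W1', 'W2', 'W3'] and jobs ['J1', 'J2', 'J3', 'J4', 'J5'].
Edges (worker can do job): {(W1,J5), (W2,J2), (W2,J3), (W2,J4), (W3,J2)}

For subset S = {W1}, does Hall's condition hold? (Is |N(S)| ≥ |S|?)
Yes: |N(S)| = 1, |S| = 1

Subset S = {W1}
Neighbors N(S) = {J5}

|N(S)| = 1, |S| = 1
Hall's condition: |N(S)| ≥ |S| is satisfied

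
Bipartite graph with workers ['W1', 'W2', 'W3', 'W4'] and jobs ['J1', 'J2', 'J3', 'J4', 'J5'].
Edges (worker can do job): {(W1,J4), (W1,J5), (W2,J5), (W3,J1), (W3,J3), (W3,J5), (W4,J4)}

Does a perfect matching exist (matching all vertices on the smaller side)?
No, maximum matching has size 3 < 4

Maximum matching has size 3, need 4 for perfect matching.
Unmatched workers: ['W2']
Unmatched jobs: ['J3', 'J2']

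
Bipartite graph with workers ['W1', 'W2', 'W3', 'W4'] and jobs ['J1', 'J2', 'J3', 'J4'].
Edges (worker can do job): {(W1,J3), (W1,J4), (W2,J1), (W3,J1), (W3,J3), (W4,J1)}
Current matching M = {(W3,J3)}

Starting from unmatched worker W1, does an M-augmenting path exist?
Yes: W1 → J4

An M-augmenting path alternates non-matching / matching edges, starting and ending at unmatched vertices.
Path: W1 → J4
(J4 is unmatched in M, so the path is augmenting.)
Flipping edges along this path would increase |M| from 1 to 2.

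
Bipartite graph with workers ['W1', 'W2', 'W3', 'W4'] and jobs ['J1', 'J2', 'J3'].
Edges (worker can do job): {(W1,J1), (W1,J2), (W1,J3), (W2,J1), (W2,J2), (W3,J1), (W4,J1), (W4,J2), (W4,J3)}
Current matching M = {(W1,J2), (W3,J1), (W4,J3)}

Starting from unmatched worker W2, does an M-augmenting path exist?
No augmenting path from W2

Alternating search from W2 reaches jobs: {J1, J2, J3}.
Every reachable job is already matched in M, and following those matched edges back to workers exposes no further unvisited jobs.
No M-augmenting path from W2 exists.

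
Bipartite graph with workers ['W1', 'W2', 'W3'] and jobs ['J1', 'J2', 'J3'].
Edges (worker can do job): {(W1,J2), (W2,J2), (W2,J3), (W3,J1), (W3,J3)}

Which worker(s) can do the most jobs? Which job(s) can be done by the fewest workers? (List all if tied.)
Most versatile: W2, W3 (2 jobs); Least covered: J1 (1 workers)

Worker degrees (jobs they can do): W1:1, W2:2, W3:2
Job degrees (workers who can do it): J1:1, J2:2, J3:2

Maximum worker degree is 2, achieved by: W2, W3
Minimum job degree is 1, achieved by: J1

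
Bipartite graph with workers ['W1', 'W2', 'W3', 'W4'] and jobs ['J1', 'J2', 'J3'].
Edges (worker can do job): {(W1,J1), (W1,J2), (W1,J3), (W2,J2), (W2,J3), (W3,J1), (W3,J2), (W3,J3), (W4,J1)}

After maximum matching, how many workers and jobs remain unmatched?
Unmatched: 1 workers, 0 jobs

Maximum matching size: 3
Workers: 4 total, 3 matched, 1 unmatched
Jobs: 3 total, 3 matched, 0 unmatched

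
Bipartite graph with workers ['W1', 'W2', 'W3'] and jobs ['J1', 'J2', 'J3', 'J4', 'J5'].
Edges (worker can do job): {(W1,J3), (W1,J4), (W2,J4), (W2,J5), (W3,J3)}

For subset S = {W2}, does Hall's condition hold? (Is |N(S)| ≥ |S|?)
Yes: |N(S)| = 2, |S| = 1

Subset S = {W2}
Neighbors N(S) = {J4, J5}

|N(S)| = 2, |S| = 1
Hall's condition: |N(S)| ≥ |S| is satisfied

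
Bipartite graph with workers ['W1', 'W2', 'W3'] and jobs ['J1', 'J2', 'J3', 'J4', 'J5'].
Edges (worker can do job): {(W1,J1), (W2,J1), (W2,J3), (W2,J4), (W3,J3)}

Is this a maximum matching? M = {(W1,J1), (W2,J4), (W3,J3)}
Yes, size 3 is maximum

Proposed matching has size 3.
Maximum matching size for this graph: 3.

This is a maximum matching.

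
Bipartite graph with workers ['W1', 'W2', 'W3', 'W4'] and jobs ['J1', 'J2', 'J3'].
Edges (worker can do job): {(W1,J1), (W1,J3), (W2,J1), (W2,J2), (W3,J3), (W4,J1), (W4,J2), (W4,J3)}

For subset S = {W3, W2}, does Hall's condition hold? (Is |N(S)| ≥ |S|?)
Yes: |N(S)| = 3, |S| = 2

Subset S = {W3, W2}
Neighbors N(S) = {J1, J2, J3}

|N(S)| = 3, |S| = 2
Hall's condition: |N(S)| ≥ |S| is satisfied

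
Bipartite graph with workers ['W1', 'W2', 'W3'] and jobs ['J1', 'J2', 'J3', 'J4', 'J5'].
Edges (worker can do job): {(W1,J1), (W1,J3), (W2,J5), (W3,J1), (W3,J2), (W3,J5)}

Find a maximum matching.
Matching: {(W1,J3), (W2,J5), (W3,J1)}

Maximum matching (size 3):
  W1 → J3
  W2 → J5
  W3 → J1

Each worker is assigned to at most one job, and each job to at most one worker.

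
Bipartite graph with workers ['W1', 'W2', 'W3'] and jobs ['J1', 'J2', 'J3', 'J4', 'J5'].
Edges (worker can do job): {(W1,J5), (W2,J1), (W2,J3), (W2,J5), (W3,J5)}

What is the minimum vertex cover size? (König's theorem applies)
Minimum vertex cover size = 2

By König's theorem: in bipartite graphs,
min vertex cover = max matching = 2

Maximum matching has size 2, so minimum vertex cover also has size 2.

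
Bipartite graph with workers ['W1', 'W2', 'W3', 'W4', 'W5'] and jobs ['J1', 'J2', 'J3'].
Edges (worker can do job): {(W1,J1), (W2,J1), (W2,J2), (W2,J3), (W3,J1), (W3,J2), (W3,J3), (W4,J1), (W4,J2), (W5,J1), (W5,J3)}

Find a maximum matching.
Matching: {(W3,J3), (W4,J2), (W5,J1)}

Maximum matching (size 3):
  W3 → J3
  W4 → J2
  W5 → J1

Each worker is assigned to at most one job, and each job to at most one worker.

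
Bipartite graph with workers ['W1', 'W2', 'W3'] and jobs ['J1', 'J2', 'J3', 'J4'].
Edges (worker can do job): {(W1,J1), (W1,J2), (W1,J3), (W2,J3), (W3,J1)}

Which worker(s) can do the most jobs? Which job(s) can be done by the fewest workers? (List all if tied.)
Most versatile: W1 (3 jobs); Least covered: J4 (0 workers)

Worker degrees (jobs they can do): W1:3, W2:1, W3:1
Job degrees (workers who can do it): J1:2, J2:1, J3:2, J4:0

Maximum worker degree is 3, achieved by: W1
Minimum job degree is 0, achieved by: J4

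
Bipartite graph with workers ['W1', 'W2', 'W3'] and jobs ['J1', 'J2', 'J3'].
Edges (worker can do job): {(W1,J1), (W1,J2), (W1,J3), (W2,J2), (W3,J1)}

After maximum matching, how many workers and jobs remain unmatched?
Unmatched: 0 workers, 0 jobs

Maximum matching size: 3
Workers: 3 total, 3 matched, 0 unmatched
Jobs: 3 total, 3 matched, 0 unmatched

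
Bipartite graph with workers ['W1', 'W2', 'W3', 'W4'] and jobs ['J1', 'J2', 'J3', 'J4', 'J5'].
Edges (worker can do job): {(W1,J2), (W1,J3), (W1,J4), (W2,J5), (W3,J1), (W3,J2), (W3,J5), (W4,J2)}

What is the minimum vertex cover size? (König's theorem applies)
Minimum vertex cover size = 4

By König's theorem: in bipartite graphs,
min vertex cover = max matching = 4

Maximum matching has size 4, so minimum vertex cover also has size 4.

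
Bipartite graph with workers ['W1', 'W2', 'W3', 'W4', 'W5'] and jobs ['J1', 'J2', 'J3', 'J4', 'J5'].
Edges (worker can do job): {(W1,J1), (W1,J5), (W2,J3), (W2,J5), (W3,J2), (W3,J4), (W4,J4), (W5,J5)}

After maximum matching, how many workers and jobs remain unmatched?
Unmatched: 0 workers, 0 jobs

Maximum matching size: 5
Workers: 5 total, 5 matched, 0 unmatched
Jobs: 5 total, 5 matched, 0 unmatched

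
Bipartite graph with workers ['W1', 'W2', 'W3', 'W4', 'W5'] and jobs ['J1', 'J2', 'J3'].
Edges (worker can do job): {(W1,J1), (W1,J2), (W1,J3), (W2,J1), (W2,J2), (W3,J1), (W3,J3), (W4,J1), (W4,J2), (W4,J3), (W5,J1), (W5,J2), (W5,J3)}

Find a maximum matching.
Matching: {(W3,J3), (W4,J2), (W5,J1)}

Maximum matching (size 3):
  W3 → J3
  W4 → J2
  W5 → J1

Each worker is assigned to at most one job, and each job to at most one worker.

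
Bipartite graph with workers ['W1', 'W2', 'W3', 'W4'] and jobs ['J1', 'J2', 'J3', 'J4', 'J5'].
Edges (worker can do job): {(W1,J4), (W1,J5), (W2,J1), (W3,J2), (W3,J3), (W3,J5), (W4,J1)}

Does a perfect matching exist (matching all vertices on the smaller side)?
No, maximum matching has size 3 < 4

Maximum matching has size 3, need 4 for perfect matching.
Unmatched workers: ['W2']
Unmatched jobs: ['J3', 'J2']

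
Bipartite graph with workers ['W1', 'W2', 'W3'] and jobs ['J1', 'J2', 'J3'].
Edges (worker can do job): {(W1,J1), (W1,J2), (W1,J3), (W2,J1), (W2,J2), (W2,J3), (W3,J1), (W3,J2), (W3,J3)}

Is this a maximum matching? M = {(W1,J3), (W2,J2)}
No, size 2 is not maximum

Proposed matching has size 2.
Maximum matching size for this graph: 3.

This is NOT maximum - can be improved to size 3.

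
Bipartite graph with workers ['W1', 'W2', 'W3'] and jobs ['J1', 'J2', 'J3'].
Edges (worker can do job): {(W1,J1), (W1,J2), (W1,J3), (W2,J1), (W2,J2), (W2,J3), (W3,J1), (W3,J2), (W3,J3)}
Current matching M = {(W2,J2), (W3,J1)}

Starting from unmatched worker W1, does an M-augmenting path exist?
Yes: W1 → J3

An M-augmenting path alternates non-matching / matching edges, starting and ending at unmatched vertices.
Path: W1 → J3
(J3 is unmatched in M, so the path is augmenting.)
Flipping edges along this path would increase |M| from 2 to 3.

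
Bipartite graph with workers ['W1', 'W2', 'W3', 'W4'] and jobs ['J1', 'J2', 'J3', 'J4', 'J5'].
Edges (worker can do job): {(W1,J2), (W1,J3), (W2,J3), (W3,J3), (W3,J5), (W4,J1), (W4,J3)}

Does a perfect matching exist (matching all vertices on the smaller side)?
Yes, perfect matching exists (size 4)

Perfect matching: {(W1,J2), (W2,J3), (W3,J5), (W4,J1)}
All 4 vertices on the smaller side are matched.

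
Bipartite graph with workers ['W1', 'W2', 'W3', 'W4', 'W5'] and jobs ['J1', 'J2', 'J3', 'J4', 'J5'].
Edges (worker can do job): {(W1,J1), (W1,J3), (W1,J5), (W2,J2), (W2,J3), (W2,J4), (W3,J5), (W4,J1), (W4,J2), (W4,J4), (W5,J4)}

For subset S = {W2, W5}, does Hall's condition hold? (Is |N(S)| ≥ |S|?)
Yes: |N(S)| = 3, |S| = 2

Subset S = {W2, W5}
Neighbors N(S) = {J2, J3, J4}

|N(S)| = 3, |S| = 2
Hall's condition: |N(S)| ≥ |S| is satisfied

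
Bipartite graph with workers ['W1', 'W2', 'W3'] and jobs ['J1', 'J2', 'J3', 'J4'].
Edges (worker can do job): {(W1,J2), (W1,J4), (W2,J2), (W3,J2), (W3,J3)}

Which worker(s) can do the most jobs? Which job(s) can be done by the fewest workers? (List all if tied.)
Most versatile: W1, W3 (2 jobs); Least covered: J1 (0 workers)

Worker degrees (jobs they can do): W1:2, W2:1, W3:2
Job degrees (workers who can do it): J1:0, J2:3, J3:1, J4:1

Maximum worker degree is 2, achieved by: W1, W3
Minimum job degree is 0, achieved by: J1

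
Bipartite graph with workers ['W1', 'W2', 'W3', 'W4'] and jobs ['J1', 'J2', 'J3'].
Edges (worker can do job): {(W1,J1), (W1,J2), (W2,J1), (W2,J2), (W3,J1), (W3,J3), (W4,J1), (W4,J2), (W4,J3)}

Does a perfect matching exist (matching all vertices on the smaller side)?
Yes, perfect matching exists (size 3)

Perfect matching: {(W1,J2), (W3,J3), (W4,J1)}
All 3 vertices on the smaller side are matched.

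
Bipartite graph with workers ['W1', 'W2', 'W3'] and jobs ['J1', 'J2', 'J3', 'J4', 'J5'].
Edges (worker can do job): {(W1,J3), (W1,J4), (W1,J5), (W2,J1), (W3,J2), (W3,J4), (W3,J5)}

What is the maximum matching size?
Maximum matching size = 3

Maximum matching: {(W1,J3), (W2,J1), (W3,J4)}
Size: 3

This assigns 3 workers to 3 distinct jobs.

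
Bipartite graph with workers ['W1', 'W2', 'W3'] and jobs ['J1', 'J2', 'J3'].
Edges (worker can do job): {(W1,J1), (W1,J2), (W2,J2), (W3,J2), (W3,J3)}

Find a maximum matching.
Matching: {(W1,J1), (W2,J2), (W3,J3)}

Maximum matching (size 3):
  W1 → J1
  W2 → J2
  W3 → J3

Each worker is assigned to at most one job, and each job to at most one worker.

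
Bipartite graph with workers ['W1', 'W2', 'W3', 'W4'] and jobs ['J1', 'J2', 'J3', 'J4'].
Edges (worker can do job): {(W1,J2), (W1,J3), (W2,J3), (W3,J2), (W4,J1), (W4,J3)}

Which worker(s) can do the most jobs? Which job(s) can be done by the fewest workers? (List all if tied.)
Most versatile: W1, W4 (2 jobs); Least covered: J4 (0 workers)

Worker degrees (jobs they can do): W1:2, W2:1, W3:1, W4:2
Job degrees (workers who can do it): J1:1, J2:2, J3:3, J4:0

Maximum worker degree is 2, achieved by: W1, W4
Minimum job degree is 0, achieved by: J4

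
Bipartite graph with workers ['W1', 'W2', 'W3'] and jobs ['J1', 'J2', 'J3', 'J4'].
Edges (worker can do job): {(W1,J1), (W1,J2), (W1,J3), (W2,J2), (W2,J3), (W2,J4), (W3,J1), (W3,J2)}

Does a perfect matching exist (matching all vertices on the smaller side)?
Yes, perfect matching exists (size 3)

Perfect matching: {(W1,J2), (W2,J3), (W3,J1)}
All 3 vertices on the smaller side are matched.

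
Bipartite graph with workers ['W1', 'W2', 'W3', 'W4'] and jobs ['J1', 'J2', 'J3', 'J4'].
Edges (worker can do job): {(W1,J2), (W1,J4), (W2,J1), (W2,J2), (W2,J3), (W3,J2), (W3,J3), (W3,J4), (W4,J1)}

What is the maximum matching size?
Maximum matching size = 4

Maximum matching: {(W1,J2), (W2,J3), (W3,J4), (W4,J1)}
Size: 4

This assigns 4 workers to 4 distinct jobs.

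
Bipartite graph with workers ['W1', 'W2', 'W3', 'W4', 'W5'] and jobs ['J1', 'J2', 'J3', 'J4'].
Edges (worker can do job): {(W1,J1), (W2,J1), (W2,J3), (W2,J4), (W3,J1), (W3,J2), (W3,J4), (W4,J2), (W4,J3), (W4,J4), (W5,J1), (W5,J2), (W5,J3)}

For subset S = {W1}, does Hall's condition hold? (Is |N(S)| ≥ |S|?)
Yes: |N(S)| = 1, |S| = 1

Subset S = {W1}
Neighbors N(S) = {J1}

|N(S)| = 1, |S| = 1
Hall's condition: |N(S)| ≥ |S| is satisfied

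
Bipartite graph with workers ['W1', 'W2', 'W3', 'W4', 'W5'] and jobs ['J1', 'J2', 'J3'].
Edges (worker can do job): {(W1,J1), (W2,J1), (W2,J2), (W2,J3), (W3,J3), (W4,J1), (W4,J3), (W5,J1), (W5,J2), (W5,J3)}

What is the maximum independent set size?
Maximum independent set = 5

By König's theorem:
- Min vertex cover = Max matching = 3
- Max independent set = Total vertices - Min vertex cover
- Max independent set = 8 - 3 = 5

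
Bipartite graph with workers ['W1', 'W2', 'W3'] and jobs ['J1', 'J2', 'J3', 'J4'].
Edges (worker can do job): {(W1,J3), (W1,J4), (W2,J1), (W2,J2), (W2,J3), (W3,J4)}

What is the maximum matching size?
Maximum matching size = 3

Maximum matching: {(W1,J3), (W2,J2), (W3,J4)}
Size: 3

This assigns 3 workers to 3 distinct jobs.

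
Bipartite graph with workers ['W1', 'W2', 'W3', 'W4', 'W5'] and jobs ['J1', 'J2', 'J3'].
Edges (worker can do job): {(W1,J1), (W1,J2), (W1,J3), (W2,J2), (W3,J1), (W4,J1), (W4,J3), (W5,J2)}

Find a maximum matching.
Matching: {(W3,J1), (W4,J3), (W5,J2)}

Maximum matching (size 3):
  W3 → J1
  W4 → J3
  W5 → J2

Each worker is assigned to at most one job, and each job to at most one worker.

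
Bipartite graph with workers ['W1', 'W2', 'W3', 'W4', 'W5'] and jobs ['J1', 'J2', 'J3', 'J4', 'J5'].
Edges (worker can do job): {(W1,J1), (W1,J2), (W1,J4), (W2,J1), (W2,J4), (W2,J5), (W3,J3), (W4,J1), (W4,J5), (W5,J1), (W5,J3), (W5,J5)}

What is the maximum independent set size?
Maximum independent set = 5

By König's theorem:
- Min vertex cover = Max matching = 5
- Max independent set = Total vertices - Min vertex cover
- Max independent set = 10 - 5 = 5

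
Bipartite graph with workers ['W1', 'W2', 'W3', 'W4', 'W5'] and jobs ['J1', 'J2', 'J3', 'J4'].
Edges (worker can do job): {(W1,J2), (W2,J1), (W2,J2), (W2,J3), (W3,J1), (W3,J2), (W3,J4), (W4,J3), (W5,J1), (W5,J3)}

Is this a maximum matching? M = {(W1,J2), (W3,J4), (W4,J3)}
No, size 3 is not maximum

Proposed matching has size 3.
Maximum matching size for this graph: 4.

This is NOT maximum - can be improved to size 4.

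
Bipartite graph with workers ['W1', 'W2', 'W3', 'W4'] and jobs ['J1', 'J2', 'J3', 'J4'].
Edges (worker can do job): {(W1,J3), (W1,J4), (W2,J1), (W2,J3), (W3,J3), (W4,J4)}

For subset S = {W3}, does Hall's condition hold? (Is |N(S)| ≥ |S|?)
Yes: |N(S)| = 1, |S| = 1

Subset S = {W3}
Neighbors N(S) = {J3}

|N(S)| = 1, |S| = 1
Hall's condition: |N(S)| ≥ |S| is satisfied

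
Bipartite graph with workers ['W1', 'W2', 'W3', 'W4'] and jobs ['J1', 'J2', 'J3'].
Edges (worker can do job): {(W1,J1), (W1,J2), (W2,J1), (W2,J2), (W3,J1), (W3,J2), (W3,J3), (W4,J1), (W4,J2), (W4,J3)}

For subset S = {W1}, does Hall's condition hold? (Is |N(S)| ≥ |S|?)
Yes: |N(S)| = 2, |S| = 1

Subset S = {W1}
Neighbors N(S) = {J1, J2}

|N(S)| = 2, |S| = 1
Hall's condition: |N(S)| ≥ |S| is satisfied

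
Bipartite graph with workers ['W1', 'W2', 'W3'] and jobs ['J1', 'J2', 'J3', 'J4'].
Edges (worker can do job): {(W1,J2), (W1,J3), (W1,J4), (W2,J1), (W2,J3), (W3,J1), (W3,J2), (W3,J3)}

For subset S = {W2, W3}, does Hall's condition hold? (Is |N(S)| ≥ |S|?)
Yes: |N(S)| = 3, |S| = 2

Subset S = {W2, W3}
Neighbors N(S) = {J1, J2, J3}

|N(S)| = 3, |S| = 2
Hall's condition: |N(S)| ≥ |S| is satisfied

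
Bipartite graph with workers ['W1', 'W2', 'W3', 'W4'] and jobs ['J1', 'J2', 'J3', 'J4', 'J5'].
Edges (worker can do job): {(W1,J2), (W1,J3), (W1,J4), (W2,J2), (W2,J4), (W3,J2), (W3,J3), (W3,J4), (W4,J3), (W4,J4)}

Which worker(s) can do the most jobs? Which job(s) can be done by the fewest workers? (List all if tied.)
Most versatile: W1, W3 (3 jobs); Least covered: J1, J5 (0 workers)

Worker degrees (jobs they can do): W1:3, W2:2, W3:3, W4:2
Job degrees (workers who can do it): J1:0, J2:3, J3:3, J4:4, J5:0

Maximum worker degree is 3, achieved by: W1, W3
Minimum job degree is 0, achieved by: J1, J5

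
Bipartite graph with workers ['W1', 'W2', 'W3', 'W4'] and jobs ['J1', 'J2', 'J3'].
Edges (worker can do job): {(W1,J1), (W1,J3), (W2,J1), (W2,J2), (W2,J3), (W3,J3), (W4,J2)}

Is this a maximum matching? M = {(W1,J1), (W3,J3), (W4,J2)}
Yes, size 3 is maximum

Proposed matching has size 3.
Maximum matching size for this graph: 3.

This is a maximum matching.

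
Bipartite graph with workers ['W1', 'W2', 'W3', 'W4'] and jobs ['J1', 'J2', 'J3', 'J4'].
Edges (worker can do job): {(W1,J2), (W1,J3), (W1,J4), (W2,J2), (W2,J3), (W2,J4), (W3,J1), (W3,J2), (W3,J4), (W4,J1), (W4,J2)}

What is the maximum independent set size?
Maximum independent set = 4

By König's theorem:
- Min vertex cover = Max matching = 4
- Max independent set = Total vertices - Min vertex cover
- Max independent set = 8 - 4 = 4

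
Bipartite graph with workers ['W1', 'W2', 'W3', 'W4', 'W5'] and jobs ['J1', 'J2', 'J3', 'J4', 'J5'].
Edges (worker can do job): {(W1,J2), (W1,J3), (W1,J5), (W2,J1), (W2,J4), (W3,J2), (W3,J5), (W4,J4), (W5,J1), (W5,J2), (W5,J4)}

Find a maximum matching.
Matching: {(W1,J3), (W2,J1), (W3,J5), (W4,J4), (W5,J2)}

Maximum matching (size 5):
  W1 → J3
  W2 → J1
  W3 → J5
  W4 → J4
  W5 → J2

Each worker is assigned to at most one job, and each job to at most one worker.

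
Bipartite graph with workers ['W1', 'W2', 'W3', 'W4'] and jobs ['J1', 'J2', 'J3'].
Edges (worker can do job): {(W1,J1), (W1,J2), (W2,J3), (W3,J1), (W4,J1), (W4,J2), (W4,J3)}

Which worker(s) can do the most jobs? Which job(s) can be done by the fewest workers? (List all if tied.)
Most versatile: W4 (3 jobs); Least covered: J2, J3 (2 workers)

Worker degrees (jobs they can do): W1:2, W2:1, W3:1, W4:3
Job degrees (workers who can do it): J1:3, J2:2, J3:2

Maximum worker degree is 3, achieved by: W4
Minimum job degree is 2, achieved by: J2, J3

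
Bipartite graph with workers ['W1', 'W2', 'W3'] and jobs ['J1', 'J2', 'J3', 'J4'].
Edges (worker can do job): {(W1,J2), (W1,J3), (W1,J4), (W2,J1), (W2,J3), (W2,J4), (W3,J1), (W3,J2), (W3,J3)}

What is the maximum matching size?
Maximum matching size = 3

Maximum matching: {(W1,J4), (W2,J1), (W3,J3)}
Size: 3

This assigns 3 workers to 3 distinct jobs.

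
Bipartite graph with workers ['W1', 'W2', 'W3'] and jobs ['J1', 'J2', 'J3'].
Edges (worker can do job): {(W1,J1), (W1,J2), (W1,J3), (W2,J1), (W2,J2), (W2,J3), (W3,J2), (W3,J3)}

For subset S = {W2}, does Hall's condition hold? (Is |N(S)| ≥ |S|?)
Yes: |N(S)| = 3, |S| = 1

Subset S = {W2}
Neighbors N(S) = {J1, J2, J3}

|N(S)| = 3, |S| = 1
Hall's condition: |N(S)| ≥ |S| is satisfied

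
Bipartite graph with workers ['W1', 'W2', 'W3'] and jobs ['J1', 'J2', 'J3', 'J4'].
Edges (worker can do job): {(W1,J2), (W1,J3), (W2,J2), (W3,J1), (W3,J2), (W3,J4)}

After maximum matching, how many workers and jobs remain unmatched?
Unmatched: 0 workers, 1 jobs

Maximum matching size: 3
Workers: 3 total, 3 matched, 0 unmatched
Jobs: 4 total, 3 matched, 1 unmatched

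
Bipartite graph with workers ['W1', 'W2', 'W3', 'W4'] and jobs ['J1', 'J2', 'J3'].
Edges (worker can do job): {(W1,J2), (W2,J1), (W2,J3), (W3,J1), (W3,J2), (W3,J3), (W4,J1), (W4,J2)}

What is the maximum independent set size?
Maximum independent set = 4

By König's theorem:
- Min vertex cover = Max matching = 3
- Max independent set = Total vertices - Min vertex cover
- Max independent set = 7 - 3 = 4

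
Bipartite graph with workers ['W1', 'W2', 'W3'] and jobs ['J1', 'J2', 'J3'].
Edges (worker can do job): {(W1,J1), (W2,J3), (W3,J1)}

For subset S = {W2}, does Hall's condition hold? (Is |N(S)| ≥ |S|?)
Yes: |N(S)| = 1, |S| = 1

Subset S = {W2}
Neighbors N(S) = {J3}

|N(S)| = 1, |S| = 1
Hall's condition: |N(S)| ≥ |S| is satisfied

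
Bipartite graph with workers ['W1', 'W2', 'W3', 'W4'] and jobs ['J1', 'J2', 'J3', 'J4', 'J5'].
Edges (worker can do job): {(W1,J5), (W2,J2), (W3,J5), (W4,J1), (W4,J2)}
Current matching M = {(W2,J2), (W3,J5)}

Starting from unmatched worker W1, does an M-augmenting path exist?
No augmenting path from W1

Alternating search from W1 reaches jobs: {J5}.
Every reachable job is already matched in M, and following those matched edges back to workers exposes no further unvisited jobs.
No M-augmenting path from W1 exists.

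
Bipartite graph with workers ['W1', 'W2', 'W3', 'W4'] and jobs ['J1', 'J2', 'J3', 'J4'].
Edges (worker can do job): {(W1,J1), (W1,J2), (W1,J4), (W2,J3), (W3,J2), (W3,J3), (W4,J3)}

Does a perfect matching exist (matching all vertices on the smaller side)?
No, maximum matching has size 3 < 4

Maximum matching has size 3, need 4 for perfect matching.
Unmatched workers: ['W2']
Unmatched jobs: ['J1']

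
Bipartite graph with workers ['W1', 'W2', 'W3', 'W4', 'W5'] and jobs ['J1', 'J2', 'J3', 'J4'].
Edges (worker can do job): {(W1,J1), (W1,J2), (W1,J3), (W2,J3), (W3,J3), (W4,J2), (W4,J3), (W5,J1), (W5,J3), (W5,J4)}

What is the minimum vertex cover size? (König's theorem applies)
Minimum vertex cover size = 4

By König's theorem: in bipartite graphs,
min vertex cover = max matching = 4

Maximum matching has size 4, so minimum vertex cover also has size 4.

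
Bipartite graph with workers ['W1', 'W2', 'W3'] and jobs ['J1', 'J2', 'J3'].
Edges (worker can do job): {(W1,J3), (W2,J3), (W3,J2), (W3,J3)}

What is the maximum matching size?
Maximum matching size = 2

Maximum matching: {(W1,J3), (W3,J2)}
Size: 2

This assigns 2 workers to 2 distinct jobs.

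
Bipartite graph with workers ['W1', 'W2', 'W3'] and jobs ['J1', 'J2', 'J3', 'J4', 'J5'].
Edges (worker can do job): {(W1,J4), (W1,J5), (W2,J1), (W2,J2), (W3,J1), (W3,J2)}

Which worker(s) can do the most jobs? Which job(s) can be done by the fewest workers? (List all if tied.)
Most versatile: W1, W2, W3 (2 jobs); Least covered: J3 (0 workers)

Worker degrees (jobs they can do): W1:2, W2:2, W3:2
Job degrees (workers who can do it): J1:2, J2:2, J3:0, J4:1, J5:1

Maximum worker degree is 2, achieved by: W1, W2, W3
Minimum job degree is 0, achieved by: J3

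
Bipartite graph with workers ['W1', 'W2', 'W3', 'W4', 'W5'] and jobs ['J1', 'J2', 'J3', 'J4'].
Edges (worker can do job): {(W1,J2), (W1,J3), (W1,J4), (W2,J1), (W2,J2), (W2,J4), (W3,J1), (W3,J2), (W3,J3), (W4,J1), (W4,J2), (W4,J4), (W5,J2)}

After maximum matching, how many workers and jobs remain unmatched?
Unmatched: 1 workers, 0 jobs

Maximum matching size: 4
Workers: 5 total, 4 matched, 1 unmatched
Jobs: 4 total, 4 matched, 0 unmatched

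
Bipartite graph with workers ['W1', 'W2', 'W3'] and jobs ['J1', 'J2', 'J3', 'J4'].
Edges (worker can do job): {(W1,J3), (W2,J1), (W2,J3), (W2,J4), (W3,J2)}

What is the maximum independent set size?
Maximum independent set = 4

By König's theorem:
- Min vertex cover = Max matching = 3
- Max independent set = Total vertices - Min vertex cover
- Max independent set = 7 - 3 = 4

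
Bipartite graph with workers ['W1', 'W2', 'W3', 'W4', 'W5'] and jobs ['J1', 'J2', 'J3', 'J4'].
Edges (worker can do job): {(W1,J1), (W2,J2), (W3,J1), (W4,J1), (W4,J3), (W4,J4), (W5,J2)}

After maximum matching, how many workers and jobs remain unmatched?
Unmatched: 2 workers, 1 jobs

Maximum matching size: 3
Workers: 5 total, 3 matched, 2 unmatched
Jobs: 4 total, 3 matched, 1 unmatched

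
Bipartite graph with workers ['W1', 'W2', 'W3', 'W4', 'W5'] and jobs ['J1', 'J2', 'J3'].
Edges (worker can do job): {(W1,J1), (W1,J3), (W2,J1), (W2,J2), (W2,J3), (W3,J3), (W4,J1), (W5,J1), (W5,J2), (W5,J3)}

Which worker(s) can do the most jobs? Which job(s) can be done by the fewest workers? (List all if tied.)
Most versatile: W2, W5 (3 jobs); Least covered: J2 (2 workers)

Worker degrees (jobs they can do): W1:2, W2:3, W3:1, W4:1, W5:3
Job degrees (workers who can do it): J1:4, J2:2, J3:4

Maximum worker degree is 3, achieved by: W2, W5
Minimum job degree is 2, achieved by: J2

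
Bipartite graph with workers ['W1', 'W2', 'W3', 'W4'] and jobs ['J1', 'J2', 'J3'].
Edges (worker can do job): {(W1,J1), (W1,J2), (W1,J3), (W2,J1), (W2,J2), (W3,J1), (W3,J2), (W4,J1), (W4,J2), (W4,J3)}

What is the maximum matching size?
Maximum matching size = 3

Maximum matching: {(W1,J3), (W3,J1), (W4,J2)}
Size: 3

This assigns 3 workers to 3 distinct jobs.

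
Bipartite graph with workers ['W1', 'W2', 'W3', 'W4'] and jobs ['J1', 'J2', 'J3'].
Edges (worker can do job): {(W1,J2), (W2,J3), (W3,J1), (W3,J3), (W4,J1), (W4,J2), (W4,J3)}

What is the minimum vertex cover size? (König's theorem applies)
Minimum vertex cover size = 3

By König's theorem: in bipartite graphs,
min vertex cover = max matching = 3

Maximum matching has size 3, so minimum vertex cover also has size 3.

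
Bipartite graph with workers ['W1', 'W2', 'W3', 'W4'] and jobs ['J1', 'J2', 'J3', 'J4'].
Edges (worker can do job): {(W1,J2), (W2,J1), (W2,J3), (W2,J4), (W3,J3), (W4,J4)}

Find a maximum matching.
Matching: {(W1,J2), (W2,J1), (W3,J3), (W4,J4)}

Maximum matching (size 4):
  W1 → J2
  W2 → J1
  W3 → J3
  W4 → J4

Each worker is assigned to at most one job, and each job to at most one worker.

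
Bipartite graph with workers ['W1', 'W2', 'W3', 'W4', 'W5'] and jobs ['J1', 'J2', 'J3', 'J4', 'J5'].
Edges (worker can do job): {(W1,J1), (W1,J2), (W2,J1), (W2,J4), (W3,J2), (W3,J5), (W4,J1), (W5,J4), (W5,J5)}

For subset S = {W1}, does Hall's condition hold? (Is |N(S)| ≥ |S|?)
Yes: |N(S)| = 2, |S| = 1

Subset S = {W1}
Neighbors N(S) = {J1, J2}

|N(S)| = 2, |S| = 1
Hall's condition: |N(S)| ≥ |S| is satisfied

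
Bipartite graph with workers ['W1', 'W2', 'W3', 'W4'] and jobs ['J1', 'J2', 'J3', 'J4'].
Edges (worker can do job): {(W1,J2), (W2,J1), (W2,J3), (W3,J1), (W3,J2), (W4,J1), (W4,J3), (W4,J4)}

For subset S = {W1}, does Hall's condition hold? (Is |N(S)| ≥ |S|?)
Yes: |N(S)| = 1, |S| = 1

Subset S = {W1}
Neighbors N(S) = {J2}

|N(S)| = 1, |S| = 1
Hall's condition: |N(S)| ≥ |S| is satisfied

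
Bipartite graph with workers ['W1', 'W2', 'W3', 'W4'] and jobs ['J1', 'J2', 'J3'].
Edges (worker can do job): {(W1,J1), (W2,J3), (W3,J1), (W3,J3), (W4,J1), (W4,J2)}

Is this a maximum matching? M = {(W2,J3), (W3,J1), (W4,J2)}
Yes, size 3 is maximum

Proposed matching has size 3.
Maximum matching size for this graph: 3.

This is a maximum matching.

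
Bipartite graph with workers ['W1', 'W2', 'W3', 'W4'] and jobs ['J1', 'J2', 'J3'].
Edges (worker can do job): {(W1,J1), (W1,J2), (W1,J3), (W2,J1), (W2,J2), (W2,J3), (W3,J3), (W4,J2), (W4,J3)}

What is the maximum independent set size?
Maximum independent set = 4

By König's theorem:
- Min vertex cover = Max matching = 3
- Max independent set = Total vertices - Min vertex cover
- Max independent set = 7 - 3 = 4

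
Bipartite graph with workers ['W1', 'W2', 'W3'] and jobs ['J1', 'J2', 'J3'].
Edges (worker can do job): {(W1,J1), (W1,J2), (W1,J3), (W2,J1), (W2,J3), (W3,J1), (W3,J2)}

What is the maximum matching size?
Maximum matching size = 3

Maximum matching: {(W1,J2), (W2,J3), (W3,J1)}
Size: 3

This assigns 3 workers to 3 distinct jobs.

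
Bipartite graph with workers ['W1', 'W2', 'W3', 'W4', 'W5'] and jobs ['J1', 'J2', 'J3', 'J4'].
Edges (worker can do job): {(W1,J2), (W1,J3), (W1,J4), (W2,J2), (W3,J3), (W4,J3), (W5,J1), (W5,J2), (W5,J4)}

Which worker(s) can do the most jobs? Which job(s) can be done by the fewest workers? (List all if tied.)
Most versatile: W1, W5 (3 jobs); Least covered: J1 (1 workers)

Worker degrees (jobs they can do): W1:3, W2:1, W3:1, W4:1, W5:3
Job degrees (workers who can do it): J1:1, J2:3, J3:3, J4:2

Maximum worker degree is 3, achieved by: W1, W5
Minimum job degree is 1, achieved by: J1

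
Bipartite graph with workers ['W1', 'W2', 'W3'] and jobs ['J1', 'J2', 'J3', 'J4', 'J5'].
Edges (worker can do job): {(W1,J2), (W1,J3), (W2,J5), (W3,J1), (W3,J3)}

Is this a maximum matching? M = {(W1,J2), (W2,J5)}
No, size 2 is not maximum

Proposed matching has size 2.
Maximum matching size for this graph: 3.

This is NOT maximum - can be improved to size 3.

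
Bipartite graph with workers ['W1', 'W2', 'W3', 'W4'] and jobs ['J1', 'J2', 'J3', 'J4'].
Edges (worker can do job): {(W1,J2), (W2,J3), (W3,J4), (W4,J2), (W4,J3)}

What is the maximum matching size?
Maximum matching size = 3

Maximum matching: {(W2,J3), (W3,J4), (W4,J2)}
Size: 3

This assigns 3 workers to 3 distinct jobs.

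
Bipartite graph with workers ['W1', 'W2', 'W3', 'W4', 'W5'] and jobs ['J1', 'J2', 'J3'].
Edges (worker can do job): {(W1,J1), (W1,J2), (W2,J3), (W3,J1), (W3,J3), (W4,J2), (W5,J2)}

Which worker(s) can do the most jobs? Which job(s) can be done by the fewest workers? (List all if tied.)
Most versatile: W1, W3 (2 jobs); Least covered: J1, J3 (2 workers)

Worker degrees (jobs they can do): W1:2, W2:1, W3:2, W4:1, W5:1
Job degrees (workers who can do it): J1:2, J2:3, J3:2

Maximum worker degree is 2, achieved by: W1, W3
Minimum job degree is 2, achieved by: J1, J3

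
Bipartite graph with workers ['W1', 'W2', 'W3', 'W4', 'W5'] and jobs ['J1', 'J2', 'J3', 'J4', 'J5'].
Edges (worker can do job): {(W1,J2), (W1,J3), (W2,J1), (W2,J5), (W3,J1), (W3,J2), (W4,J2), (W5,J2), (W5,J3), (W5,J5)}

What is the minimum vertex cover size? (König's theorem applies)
Minimum vertex cover size = 4

By König's theorem: in bipartite graphs,
min vertex cover = max matching = 4

Maximum matching has size 4, so minimum vertex cover also has size 4.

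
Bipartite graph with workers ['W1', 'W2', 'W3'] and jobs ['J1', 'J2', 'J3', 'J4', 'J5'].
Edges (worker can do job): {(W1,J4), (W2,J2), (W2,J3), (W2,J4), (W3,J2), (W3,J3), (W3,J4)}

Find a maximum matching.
Matching: {(W1,J4), (W2,J3), (W3,J2)}

Maximum matching (size 3):
  W1 → J4
  W2 → J3
  W3 → J2

Each worker is assigned to at most one job, and each job to at most one worker.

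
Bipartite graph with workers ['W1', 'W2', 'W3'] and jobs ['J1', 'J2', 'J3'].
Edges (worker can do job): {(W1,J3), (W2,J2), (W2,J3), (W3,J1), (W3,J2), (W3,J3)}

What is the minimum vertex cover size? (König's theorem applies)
Minimum vertex cover size = 3

By König's theorem: in bipartite graphs,
min vertex cover = max matching = 3

Maximum matching has size 3, so minimum vertex cover also has size 3.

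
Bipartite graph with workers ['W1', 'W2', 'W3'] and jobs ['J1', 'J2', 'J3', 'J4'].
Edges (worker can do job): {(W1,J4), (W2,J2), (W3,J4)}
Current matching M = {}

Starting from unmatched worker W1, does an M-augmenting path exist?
Yes: W1 → J4

An M-augmenting path alternates non-matching / matching edges, starting and ending at unmatched vertices.
Path: W1 → J4
(J4 is unmatched in M, so the path is augmenting.)
Flipping edges along this path would increase |M| from 0 to 1.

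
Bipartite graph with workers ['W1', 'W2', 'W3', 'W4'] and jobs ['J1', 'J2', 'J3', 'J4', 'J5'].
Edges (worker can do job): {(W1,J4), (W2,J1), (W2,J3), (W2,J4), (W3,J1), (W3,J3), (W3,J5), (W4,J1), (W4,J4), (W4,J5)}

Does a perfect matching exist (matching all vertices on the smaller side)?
Yes, perfect matching exists (size 4)

Perfect matching: {(W1,J4), (W2,J1), (W3,J3), (W4,J5)}
All 4 vertices on the smaller side are matched.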